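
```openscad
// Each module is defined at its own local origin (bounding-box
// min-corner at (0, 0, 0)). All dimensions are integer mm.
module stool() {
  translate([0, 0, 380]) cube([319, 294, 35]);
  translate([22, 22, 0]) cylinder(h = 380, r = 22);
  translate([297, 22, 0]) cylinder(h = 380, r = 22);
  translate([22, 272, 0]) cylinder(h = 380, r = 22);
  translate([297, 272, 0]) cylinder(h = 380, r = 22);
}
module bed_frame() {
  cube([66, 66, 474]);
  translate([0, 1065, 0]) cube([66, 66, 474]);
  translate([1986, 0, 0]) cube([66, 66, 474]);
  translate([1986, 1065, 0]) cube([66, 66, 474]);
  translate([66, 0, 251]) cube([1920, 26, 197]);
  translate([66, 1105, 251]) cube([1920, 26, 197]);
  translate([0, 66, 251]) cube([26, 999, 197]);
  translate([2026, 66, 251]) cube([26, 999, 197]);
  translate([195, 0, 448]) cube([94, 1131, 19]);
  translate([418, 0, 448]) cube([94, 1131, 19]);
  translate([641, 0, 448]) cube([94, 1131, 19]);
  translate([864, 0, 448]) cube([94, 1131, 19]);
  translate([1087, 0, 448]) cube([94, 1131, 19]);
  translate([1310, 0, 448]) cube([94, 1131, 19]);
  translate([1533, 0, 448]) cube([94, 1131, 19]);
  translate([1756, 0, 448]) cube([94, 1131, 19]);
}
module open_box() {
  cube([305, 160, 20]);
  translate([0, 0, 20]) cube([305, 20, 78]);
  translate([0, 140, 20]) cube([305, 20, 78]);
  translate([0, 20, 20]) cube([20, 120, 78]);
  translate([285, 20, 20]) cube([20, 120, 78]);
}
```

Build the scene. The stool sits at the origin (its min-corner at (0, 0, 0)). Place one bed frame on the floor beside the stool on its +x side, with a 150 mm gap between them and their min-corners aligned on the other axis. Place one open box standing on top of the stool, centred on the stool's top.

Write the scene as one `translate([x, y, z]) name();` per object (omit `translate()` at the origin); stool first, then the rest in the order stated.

stool();
translate([469, 0, 0]) bed_frame();
translate([7, 67, 415]) open_box();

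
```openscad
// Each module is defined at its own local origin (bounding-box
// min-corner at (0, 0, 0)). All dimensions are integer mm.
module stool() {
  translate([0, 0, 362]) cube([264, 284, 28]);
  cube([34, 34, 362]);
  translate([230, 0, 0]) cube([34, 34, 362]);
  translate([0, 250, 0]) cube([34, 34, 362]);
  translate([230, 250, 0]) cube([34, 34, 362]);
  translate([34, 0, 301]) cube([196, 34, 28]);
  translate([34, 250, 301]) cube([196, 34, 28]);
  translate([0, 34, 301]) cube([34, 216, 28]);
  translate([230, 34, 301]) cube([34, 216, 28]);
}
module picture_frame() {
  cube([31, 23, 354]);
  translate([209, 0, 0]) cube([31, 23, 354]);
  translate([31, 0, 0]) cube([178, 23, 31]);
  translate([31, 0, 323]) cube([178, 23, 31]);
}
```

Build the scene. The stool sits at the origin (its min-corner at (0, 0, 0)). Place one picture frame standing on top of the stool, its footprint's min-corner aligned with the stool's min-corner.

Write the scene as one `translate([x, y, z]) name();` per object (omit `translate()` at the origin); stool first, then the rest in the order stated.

stool();
translate([0, 0, 390]) picture_frame();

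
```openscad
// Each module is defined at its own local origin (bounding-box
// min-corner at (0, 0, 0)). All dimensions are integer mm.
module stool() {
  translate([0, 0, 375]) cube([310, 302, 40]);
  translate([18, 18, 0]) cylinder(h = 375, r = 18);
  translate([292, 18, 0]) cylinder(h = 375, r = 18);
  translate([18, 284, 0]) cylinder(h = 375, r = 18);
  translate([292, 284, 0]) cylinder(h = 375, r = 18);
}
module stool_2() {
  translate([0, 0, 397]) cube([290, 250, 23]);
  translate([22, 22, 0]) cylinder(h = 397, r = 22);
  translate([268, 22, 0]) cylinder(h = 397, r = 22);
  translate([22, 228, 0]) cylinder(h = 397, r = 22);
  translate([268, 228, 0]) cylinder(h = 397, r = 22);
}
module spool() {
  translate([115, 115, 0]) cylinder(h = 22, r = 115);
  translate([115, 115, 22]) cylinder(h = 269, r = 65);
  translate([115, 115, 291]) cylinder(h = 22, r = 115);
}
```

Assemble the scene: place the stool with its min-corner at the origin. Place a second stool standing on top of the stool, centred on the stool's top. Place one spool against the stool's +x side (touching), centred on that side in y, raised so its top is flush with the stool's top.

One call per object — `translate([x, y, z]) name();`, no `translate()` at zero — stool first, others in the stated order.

stool();
translate([10, 26, 415]) stool_2();
translate([310, 36, 102]) spool();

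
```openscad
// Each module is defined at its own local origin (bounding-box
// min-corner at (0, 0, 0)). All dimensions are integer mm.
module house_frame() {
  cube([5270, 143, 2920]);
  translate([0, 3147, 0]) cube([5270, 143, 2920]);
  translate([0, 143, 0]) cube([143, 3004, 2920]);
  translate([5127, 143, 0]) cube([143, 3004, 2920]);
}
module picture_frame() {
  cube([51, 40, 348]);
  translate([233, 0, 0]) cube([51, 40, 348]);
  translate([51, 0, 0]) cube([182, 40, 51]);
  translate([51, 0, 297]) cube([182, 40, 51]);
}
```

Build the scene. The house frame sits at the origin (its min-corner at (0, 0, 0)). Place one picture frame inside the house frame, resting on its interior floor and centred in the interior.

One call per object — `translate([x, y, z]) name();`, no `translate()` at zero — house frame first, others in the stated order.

house_frame();
translate([2493, 1625, 0]) picture_frame();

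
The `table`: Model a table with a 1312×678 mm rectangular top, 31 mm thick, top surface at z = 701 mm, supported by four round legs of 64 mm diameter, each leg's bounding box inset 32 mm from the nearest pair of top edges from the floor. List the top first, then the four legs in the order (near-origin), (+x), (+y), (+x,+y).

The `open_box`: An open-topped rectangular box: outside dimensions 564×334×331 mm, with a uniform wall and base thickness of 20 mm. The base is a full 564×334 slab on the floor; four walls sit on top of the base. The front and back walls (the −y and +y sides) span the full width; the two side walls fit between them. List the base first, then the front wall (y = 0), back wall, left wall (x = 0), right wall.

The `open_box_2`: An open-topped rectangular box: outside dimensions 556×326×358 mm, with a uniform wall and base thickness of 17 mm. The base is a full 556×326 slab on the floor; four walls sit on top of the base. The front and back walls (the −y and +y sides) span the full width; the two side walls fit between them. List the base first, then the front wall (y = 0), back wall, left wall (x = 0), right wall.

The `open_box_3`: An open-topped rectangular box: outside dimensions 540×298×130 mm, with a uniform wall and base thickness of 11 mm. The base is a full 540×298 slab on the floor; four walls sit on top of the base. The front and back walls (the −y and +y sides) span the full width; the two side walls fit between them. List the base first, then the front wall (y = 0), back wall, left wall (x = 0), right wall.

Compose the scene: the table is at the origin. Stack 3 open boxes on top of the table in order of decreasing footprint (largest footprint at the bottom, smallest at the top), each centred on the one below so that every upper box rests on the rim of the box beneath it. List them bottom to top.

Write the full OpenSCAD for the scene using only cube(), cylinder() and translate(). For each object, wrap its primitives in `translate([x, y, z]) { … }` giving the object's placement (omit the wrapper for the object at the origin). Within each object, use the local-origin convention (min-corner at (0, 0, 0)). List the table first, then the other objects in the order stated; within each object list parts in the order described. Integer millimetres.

translate([0, 0, 670]) cube([1312, 678, 31]);
translate([64, 64, 0]) cylinder(h = 670, r = 32);
translate([1248, 64, 0]) cylinder(h = 670, r = 32);
translate([64, 614, 0]) cylinder(h = 670, r = 32);
translate([1248, 614, 0]) cylinder(h = 670, r = 32);
translate([374, 172, 701]) {
  cube([564, 334, 20]);
  translate([0, 0, 20]) cube([564, 20, 311]);
  translate([0, 314, 20]) cube([564, 20, 311]);
  translate([0, 20, 20]) cube([20, 294, 311]);
  translate([544, 20, 20]) cube([20, 294, 311]);
}
translate([378, 176, 1032]) {
  cube([556, 326, 17]);
  translate([0, 0, 17]) cube([556, 17, 341]);
  translate([0, 309, 17]) cube([556, 17, 341]);
  translate([0, 17, 17]) cube([17, 292, 341]);
  translate([539, 17, 17]) cube([17, 292, 341]);
}
translate([386, 190, 1390]) {
  cube([540, 298, 11]);
  translate([0, 0, 11]) cube([540, 11, 119]);
  translate([0, 287, 11]) cube([540, 11, 119]);
  translate([0, 11, 11]) cube([11, 276, 119]);
  translate([529, 11, 11]) cube([11, 276, 119]);
}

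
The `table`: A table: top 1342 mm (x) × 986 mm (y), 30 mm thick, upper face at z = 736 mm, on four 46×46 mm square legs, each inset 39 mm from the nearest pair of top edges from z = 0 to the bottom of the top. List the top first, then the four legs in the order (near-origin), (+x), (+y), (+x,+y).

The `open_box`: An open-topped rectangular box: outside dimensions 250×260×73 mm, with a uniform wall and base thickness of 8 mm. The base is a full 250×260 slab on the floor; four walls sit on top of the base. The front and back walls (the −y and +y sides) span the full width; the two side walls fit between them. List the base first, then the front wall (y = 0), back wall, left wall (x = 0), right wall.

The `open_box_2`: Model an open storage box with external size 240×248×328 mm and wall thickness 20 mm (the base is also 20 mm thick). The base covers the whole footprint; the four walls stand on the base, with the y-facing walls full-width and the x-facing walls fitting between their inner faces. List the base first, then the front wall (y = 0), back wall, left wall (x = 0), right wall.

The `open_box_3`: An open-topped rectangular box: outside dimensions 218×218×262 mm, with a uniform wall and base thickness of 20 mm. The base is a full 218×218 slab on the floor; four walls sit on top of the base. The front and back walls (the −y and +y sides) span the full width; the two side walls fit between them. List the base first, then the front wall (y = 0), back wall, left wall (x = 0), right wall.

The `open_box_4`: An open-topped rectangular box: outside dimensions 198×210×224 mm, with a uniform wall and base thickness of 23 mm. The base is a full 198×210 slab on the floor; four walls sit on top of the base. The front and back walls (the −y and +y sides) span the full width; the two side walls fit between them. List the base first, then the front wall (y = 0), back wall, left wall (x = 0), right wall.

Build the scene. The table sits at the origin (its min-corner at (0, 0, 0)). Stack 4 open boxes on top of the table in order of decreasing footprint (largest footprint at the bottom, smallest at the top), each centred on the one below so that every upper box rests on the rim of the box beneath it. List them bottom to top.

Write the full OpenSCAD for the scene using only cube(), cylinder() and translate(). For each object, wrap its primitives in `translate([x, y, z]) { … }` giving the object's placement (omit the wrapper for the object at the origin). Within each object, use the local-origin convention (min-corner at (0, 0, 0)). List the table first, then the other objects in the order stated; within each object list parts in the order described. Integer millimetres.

translate([0, 0, 706]) cube([1342, 986, 30]);
translate([39, 39, 0]) cube([46, 46, 706]);
translate([1257, 39, 0]) cube([46, 46, 706]);
translate([39, 901, 0]) cube([46, 46, 706]);
translate([1257, 901, 0]) cube([46, 46, 706]);
translate([546, 363, 736]) {
  cube([250, 260, 8]);
  translate([0, 0, 8]) cube([250, 8, 65]);
  translate([0, 252, 8]) cube([250, 8, 65]);
  translate([0, 8, 8]) cube([8, 244, 65]);
  translate([242, 8, 8]) cube([8, 244, 65]);
}
translate([551, 369, 809]) {
  cube([240, 248, 20]);
  translate([0, 0, 20]) cube([240, 20, 308]);
  translate([0, 228, 20]) cube([240, 20, 308]);
  translate([0, 20, 20]) cube([20, 208, 308]);
  translate([220, 20, 20]) cube([20, 208, 308]);
}
translate([562, 384, 1137]) {
  cube([218, 218, 20]);
  translate([0, 0, 20]) cube([218, 20, 242]);
  translate([0, 198, 20]) cube([218, 20, 242]);
  translate([0, 20, 20]) cube([20, 178, 242]);
  translate([198, 20, 20]) cube([20, 178, 242]);
}
translate([572, 388, 1399]) {
  cube([198, 210, 23]);
  translate([0, 0, 23]) cube([198, 23, 201]);
  translate([0, 187, 23]) cube([198, 23, 201]);
  translate([0, 23, 23]) cube([23, 164, 201]);
  translate([175, 23, 23]) cube([23, 164, 201]);
}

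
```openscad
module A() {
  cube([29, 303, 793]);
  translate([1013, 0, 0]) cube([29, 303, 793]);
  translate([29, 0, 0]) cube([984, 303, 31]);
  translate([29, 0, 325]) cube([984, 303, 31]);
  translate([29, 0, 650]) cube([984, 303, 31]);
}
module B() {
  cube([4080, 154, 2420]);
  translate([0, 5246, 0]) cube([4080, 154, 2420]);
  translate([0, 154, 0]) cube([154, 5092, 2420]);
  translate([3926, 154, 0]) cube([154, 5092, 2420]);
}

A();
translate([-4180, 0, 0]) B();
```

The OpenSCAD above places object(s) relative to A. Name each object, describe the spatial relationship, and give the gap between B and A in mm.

A is a bookshelf. B is a house frame. The house frame is on the floor beside the bookshelf on its −x side. The gap between the house frame and the bookshelf is 100 mm.

The house frame's nearest face is 100 mm from the bookshelf's −x face.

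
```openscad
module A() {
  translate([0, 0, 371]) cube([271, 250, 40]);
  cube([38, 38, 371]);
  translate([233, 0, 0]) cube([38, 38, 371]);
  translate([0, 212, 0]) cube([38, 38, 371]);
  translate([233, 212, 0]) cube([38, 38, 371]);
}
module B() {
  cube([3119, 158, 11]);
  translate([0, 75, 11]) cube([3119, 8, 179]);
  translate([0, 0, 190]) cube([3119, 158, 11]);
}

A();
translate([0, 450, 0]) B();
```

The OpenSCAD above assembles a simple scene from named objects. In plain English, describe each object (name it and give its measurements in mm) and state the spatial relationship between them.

A is a four-legged stool. The seat is 271×250 mm, 40 mm thick, top at z = 411 mm. It stands on four square legs, each 38×38 mm in cross-section, from z = 0 to the seat underside, each flush with a corner of the seat.

B is an I-beam lying along x, 3119 mm long. Overall section height 201 mm. Two flanges 158 mm wide (y) and 11 mm thick, one on the floor and one at the top; a web 8 mm thick runs between them, centred on the flange width.

The I-beam is on the floor beside the stool on its +y side.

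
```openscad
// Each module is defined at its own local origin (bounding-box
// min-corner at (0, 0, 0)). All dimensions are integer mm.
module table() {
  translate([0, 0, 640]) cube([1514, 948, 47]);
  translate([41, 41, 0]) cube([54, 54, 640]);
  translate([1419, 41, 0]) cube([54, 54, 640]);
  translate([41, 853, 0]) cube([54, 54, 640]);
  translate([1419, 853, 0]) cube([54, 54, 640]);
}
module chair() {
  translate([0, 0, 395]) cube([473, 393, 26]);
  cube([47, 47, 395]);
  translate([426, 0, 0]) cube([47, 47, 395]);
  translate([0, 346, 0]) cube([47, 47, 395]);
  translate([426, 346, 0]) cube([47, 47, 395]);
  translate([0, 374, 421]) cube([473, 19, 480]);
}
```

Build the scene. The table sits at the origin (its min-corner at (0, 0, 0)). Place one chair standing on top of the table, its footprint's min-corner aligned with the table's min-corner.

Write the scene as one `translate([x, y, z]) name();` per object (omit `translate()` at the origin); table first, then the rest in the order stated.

table();
translate([0, 0, 687]) chair();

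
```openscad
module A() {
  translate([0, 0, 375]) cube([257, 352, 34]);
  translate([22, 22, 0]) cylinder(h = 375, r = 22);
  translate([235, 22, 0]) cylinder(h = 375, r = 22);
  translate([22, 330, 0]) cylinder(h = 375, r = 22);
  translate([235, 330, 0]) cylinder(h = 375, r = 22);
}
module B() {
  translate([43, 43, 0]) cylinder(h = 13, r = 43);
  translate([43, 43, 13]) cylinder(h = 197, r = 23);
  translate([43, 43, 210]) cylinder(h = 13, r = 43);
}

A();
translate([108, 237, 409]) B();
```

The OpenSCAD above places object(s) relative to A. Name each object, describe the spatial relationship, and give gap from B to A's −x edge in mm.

The spool's min-x is at 108; the stool's min-x is 0; gap = 108 mm.

A is a stool. B is a spool. The spool is on top of the stool. The gap from the spool to the stool's −x edge is 108 mm.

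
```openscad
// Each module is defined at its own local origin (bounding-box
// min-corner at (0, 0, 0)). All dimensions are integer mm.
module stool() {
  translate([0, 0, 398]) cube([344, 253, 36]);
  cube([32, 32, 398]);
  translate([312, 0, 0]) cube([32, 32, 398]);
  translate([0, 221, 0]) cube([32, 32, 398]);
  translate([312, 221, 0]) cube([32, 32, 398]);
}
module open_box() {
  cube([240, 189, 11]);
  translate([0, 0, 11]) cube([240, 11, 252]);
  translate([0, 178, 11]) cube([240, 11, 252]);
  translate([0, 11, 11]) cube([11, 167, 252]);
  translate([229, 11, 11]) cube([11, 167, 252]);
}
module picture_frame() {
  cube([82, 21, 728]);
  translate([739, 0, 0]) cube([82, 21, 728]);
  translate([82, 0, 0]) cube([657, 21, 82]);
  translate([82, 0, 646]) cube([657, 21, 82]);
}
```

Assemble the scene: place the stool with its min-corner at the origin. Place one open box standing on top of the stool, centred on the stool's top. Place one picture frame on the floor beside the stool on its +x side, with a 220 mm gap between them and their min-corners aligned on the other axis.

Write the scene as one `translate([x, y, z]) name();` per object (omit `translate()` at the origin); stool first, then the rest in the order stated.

stool();
translate([52, 32, 434]) open_box();
translate([564, 0, 0]) picture_frame();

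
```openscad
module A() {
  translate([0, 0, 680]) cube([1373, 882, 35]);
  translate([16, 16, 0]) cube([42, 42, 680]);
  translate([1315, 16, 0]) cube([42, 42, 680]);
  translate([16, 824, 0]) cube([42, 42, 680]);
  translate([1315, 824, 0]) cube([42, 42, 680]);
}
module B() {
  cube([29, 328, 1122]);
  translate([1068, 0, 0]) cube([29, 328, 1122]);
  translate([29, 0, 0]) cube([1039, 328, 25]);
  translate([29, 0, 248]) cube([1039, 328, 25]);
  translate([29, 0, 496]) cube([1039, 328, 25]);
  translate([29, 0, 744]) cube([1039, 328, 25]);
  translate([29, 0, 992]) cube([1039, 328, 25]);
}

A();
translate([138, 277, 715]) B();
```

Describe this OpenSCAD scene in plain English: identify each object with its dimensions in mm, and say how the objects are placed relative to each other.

A is a table with a 1373×882 mm rectangular top, 35 mm thick, top surface at z = 715 mm, supported by four 42×42 mm square legs, each inset 16 mm from the nearest pair of top edges, running from the floor.

B is an open bookshelf. Two side panels, each 29 mm thick, 328 mm deep and 1122 mm tall, stand 1097 mm apart (outside-to-outside). Between them sit 5 shelves, each 25 mm thick and 328 mm deep, spanning the full gap between the sides. The bottom shelf rests on the floor (its underside at z = 0) and the clear gap between one shelf's top and the next shelf's underside is 223 mm.

The bookshelf is on top of the table, centred.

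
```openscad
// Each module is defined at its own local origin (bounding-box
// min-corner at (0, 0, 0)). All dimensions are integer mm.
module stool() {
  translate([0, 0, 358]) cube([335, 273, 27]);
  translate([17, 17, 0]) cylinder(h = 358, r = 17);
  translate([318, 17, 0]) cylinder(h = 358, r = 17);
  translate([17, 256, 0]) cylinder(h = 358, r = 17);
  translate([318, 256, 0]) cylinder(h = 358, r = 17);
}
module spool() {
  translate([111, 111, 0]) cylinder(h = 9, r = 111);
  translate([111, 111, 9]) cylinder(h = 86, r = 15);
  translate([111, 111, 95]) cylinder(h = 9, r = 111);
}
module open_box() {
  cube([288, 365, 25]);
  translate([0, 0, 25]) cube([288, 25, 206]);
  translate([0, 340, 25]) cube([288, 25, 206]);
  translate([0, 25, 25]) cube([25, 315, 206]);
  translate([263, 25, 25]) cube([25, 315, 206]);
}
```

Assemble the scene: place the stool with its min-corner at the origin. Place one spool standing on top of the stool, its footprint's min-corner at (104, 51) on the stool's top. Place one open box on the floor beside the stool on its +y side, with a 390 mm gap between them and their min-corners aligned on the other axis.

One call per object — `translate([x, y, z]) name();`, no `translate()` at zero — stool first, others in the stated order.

stool();
translate([104, 51, 385]) spool();
translate([0, 663, 0]) open_box();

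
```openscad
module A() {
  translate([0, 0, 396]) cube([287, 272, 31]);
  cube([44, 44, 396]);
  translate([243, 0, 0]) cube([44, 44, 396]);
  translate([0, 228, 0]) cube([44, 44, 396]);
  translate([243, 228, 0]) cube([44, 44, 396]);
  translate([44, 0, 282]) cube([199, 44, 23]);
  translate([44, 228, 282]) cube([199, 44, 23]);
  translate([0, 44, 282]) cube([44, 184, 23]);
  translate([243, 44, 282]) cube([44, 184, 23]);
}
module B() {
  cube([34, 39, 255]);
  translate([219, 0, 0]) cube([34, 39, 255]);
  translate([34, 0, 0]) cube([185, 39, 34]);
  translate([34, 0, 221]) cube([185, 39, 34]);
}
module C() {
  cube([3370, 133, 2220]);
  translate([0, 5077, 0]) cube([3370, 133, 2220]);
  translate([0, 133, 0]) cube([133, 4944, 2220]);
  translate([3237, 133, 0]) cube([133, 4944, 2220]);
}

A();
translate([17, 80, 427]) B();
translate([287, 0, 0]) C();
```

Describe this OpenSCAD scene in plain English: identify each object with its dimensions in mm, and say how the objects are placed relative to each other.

A is a four-legged stool. The seat is a 287×272×31 mm slab whose top surface is at z = 427 mm; four square legs, each 44×44 mm in cross-section, run from the floor (z = 0) to the underside of the seat, each flush with a corner of the seat. Four stretchers, 44 mm wide and 23 mm tall, connect adjacent legs with their undersides at z = 282 mm, each running between the inner faces of the legs it joins and aligned with the legs' outer faces on the other axis.

B is a rectangular picture frame lying in the x–z plane (depth along y). The opening is 185 mm wide (x) by 187 mm tall (z), surrounded by a border 34 mm wide on all four sides. The frame is 39 mm deep and is made of two full-height vertical stiles with two horizontal rails fitted between them.

C is the wall frame of a small rectangular building: four walls, each 2220 mm tall and 133 mm thick, enclosing a footprint 3370 mm (x) by 5210 mm (y) outside-to-outside, with no floor or roof. The front and back walls (the −y and +y sides) span the full width; the two side walls fit between them.

The picture frame is on top of the stool. The house frame is against the stool's +x side, with their −y faces flush.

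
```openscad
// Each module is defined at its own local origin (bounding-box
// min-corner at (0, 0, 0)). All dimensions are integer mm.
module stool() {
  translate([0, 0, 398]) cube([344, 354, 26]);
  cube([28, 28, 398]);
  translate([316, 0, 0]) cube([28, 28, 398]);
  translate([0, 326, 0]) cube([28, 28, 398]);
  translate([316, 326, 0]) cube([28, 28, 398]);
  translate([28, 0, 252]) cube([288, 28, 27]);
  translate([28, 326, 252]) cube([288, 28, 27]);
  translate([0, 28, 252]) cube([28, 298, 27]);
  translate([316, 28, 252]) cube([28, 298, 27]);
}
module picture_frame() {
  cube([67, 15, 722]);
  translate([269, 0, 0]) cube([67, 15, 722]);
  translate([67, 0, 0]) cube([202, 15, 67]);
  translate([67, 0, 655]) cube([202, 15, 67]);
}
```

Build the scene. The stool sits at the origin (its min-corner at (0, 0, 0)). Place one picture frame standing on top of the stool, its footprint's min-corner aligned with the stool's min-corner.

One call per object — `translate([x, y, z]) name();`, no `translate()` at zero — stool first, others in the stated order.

stool();
translate([0, 0, 424]) picture_frame();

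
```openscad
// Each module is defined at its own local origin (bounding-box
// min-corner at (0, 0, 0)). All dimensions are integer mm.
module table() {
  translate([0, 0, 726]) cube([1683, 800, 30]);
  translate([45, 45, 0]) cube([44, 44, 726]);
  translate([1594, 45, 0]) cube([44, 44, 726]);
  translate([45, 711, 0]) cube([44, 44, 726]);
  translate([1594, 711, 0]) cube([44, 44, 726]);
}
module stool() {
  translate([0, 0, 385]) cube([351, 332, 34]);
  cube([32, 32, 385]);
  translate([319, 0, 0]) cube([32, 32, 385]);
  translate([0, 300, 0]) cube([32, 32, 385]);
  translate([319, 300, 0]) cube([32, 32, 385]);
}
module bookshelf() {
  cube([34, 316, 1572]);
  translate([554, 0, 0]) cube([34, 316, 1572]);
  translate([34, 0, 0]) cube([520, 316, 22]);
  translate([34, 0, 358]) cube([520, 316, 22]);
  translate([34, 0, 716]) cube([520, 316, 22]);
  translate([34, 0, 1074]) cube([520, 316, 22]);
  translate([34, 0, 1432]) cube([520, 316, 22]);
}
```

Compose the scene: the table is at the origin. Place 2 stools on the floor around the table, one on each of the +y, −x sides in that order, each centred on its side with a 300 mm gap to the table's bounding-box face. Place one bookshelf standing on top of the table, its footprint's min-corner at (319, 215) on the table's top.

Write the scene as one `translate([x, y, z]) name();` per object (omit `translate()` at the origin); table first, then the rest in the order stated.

table();
translate([666, 1100, 0]) stool();
translate([-651, 234, 0]) stool();
translate([319, 215, 756]) bookshelf();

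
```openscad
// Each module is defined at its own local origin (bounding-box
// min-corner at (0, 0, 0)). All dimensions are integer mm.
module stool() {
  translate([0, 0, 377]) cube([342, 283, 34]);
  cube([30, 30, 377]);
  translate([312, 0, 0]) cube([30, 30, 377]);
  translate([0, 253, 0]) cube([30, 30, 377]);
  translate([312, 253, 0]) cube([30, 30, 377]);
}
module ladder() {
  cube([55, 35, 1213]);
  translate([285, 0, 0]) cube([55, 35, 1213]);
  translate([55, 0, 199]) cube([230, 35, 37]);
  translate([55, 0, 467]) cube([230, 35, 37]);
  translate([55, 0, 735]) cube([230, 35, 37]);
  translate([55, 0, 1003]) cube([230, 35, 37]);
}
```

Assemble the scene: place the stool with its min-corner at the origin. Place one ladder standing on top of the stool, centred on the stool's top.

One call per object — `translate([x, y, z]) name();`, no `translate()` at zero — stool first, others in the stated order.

stool();
translate([1, 124, 411]) ladder();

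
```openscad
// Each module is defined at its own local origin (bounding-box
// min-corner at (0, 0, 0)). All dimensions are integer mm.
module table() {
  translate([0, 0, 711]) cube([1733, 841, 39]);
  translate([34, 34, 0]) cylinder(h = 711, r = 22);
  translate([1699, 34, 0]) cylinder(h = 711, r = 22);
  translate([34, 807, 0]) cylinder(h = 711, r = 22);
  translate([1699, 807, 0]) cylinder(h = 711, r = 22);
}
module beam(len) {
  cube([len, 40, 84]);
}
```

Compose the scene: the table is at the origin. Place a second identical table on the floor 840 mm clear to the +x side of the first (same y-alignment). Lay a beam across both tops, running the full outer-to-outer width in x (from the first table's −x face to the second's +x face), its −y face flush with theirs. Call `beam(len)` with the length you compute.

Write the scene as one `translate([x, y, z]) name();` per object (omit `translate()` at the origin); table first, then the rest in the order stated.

table();
translate([2573, 0, 0]) table();
translate([0, 0, 750]) beam(4306);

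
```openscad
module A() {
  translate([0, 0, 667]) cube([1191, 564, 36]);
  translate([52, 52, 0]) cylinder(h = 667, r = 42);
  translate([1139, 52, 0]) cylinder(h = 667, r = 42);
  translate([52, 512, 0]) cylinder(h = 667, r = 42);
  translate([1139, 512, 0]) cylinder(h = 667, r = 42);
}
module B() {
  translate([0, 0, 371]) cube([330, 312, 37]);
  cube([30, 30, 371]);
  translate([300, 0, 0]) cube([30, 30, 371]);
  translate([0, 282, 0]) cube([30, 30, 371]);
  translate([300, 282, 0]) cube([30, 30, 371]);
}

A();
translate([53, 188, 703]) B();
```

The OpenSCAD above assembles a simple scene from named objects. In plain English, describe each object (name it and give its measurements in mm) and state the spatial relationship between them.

A is a rectangular dining table. The top is 1191×564×36 mm with its upper surface at z = 703 mm. It stands on four round legs of 84 mm diameter, each leg's bounding box inset 10 mm from the nearest pair of top edges, running from the floor to the underside of the top.

B is a four-legged stool. The seat is 330×312 mm, 37 mm thick, top at z = 408 mm. It stands on four square legs, each 30×30 mm in cross-section, from z = 0 to the seat underside, each flush with a corner of the seat.

The stool is on top of the table.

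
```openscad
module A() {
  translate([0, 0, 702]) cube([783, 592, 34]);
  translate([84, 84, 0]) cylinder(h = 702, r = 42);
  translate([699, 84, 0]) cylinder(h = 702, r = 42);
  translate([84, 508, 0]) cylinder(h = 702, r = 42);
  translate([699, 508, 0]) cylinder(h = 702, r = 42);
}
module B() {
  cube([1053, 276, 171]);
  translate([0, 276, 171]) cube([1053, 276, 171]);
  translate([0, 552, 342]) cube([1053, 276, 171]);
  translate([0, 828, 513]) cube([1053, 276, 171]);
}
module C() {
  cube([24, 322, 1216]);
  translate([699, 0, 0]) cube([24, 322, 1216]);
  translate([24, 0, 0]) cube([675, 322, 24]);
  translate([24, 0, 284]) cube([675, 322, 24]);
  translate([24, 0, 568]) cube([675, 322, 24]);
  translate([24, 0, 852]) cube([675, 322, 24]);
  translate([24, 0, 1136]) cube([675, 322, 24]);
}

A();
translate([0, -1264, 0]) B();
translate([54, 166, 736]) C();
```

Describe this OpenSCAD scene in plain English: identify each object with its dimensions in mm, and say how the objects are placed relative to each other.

A is a table: top 783 mm (x) × 592 mm (y), 34 mm thick, upper face at z = 736 mm, on four round legs of 84 mm diameter, each leg's bounding box inset 42 mm from the nearest pair of top edges, running from z = 0 to the bottom of the top.

B is a run of 4 identical solid stair steps. Each tread is 1053×276 mm and each step block is 171 mm high. Step 1 rests on the floor; step k is offset from step 1 by (k−1)×276 mm in y and (k−1)×171 mm in z.

C is an open bookshelf. Two side panels, each 24 mm thick, 322 mm deep and 1216 mm tall, stand 723 mm apart (outside-to-outside). Between them sit 5 shelves, each 24 mm thick and 322 mm deep, spanning the full gap between the sides. The bottom shelf rests on the floor (its underside at z = 0) and the clear gap between one shelf's top and the next shelf's underside is 260 mm.

The staircase is on the floor beside the table on its −y side. The bookshelf is on top of the table.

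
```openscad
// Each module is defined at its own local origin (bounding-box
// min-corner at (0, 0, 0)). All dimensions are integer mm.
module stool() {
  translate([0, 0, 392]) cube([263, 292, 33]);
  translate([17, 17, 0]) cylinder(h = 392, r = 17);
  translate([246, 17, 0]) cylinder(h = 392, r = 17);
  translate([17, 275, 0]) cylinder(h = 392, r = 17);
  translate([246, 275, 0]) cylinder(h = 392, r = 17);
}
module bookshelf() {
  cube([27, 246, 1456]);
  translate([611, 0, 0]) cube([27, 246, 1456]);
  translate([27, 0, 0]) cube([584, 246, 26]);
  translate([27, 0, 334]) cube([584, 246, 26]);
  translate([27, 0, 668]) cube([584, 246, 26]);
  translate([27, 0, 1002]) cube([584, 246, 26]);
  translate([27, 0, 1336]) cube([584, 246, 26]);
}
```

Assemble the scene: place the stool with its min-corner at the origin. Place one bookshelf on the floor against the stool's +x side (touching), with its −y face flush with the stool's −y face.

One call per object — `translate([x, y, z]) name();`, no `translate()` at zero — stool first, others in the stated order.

stool();
translate([263, 0, 0]) bookshelf();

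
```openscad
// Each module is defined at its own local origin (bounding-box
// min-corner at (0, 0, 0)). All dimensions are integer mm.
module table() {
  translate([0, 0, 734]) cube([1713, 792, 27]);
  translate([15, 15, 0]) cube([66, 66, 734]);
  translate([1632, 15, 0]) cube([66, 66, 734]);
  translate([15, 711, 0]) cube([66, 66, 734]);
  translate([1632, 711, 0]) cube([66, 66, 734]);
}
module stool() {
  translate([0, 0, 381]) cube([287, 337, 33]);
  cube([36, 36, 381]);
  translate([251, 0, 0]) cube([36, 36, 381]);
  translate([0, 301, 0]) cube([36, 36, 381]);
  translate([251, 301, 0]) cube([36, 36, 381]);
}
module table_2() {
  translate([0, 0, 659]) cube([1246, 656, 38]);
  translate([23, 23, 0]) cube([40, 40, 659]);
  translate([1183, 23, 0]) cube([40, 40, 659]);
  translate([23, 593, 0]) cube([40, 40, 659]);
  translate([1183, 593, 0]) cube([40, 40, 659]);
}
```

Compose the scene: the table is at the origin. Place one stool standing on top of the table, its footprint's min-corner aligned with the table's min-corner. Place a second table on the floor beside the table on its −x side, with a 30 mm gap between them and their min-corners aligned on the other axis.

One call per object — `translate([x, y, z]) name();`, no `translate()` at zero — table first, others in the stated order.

table();
translate([0, 0, 761]) stool();
translate([-1276, 0, 0]) table_2();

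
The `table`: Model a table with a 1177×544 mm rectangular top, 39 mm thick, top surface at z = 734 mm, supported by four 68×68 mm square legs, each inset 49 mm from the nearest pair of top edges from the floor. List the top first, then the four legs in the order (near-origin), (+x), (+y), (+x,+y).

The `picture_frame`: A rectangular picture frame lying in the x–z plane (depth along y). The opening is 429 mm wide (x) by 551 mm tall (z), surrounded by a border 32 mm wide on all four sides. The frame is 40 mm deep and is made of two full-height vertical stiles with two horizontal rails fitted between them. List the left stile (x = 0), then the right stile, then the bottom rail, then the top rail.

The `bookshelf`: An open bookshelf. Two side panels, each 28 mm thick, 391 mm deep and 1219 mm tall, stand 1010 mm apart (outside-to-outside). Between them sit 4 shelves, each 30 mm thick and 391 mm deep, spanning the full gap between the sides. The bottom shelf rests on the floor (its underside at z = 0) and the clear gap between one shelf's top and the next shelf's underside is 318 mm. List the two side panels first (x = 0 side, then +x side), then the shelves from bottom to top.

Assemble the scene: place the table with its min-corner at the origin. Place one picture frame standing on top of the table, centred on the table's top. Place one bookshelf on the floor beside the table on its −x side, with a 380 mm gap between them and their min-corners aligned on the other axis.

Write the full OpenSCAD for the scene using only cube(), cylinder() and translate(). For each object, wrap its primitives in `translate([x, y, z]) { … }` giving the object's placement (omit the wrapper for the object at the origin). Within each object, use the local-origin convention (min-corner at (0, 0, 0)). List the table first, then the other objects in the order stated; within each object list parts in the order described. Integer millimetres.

translate([0, 0, 695]) cube([1177, 544, 39]);
translate([49, 49, 0]) cube([68, 68, 695]);
translate([1060, 49, 0]) cube([68, 68, 695]);
translate([49, 427, 0]) cube([68, 68, 695]);
translate([1060, 427, 0]) cube([68, 68, 695]);
translate([342, 252, 734]) {
  cube([32, 40, 615]);
  translate([461, 0, 0]) cube([32, 40, 615]);
  translate([32, 0, 0]) cube([429, 40, 32]);
  translate([32, 0, 583]) cube([429, 40, 32]);
}
translate([-1390, 0, 0]) {
  cube([28, 391, 1219]);
  translate([982, 0, 0]) cube([28, 391, 1219]);
  translate([28, 0, 0]) cube([954, 391, 30]);
  translate([28, 0, 348]) cube([954, 391, 30]);
  translate([28, 0, 696]) cube([954, 391, 30]);
  translate([28, 0, 1044]) cube([954, 391, 30]);
}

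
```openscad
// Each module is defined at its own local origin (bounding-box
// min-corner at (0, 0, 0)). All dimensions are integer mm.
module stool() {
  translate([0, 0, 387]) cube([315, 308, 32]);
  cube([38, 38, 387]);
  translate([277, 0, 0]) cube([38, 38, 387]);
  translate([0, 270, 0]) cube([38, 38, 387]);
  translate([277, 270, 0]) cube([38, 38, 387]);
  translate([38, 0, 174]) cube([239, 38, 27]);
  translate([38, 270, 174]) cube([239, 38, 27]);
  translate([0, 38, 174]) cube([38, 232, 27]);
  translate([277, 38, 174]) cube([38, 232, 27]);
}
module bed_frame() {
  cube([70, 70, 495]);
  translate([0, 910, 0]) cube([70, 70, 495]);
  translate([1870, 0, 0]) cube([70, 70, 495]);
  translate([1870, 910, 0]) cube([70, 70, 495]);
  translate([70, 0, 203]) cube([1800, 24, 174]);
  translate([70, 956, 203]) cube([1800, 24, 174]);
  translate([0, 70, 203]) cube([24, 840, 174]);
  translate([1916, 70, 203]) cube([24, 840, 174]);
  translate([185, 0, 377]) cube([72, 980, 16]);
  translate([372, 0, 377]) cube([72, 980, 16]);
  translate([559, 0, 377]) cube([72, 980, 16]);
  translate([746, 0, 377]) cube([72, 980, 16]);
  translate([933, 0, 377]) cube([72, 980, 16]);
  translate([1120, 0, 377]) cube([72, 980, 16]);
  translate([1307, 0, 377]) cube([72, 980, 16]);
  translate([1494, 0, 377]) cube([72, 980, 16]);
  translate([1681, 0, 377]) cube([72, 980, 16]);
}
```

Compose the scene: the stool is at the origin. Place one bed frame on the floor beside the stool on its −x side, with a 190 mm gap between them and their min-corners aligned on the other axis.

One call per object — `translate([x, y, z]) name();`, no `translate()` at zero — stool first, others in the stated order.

stool();
translate([-2130, 0, 0]) bed_frame();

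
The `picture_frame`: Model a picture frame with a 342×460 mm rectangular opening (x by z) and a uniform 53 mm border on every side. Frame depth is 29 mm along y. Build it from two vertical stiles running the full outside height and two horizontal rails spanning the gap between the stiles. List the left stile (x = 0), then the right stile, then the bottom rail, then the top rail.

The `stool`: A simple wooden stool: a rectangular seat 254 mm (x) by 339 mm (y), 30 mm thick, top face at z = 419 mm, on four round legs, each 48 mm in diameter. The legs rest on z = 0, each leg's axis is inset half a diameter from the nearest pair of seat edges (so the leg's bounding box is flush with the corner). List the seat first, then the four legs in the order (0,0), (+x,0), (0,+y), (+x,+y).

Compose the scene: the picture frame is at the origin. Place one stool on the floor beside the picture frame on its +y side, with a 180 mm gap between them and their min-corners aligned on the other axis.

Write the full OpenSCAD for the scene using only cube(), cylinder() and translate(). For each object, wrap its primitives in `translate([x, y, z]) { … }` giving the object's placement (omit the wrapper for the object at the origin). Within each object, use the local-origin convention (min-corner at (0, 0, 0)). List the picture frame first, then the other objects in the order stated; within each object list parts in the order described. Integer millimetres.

cube([53, 29, 566]);
translate([395, 0, 0]) cube([53, 29, 566]);
translate([53, 0, 0]) cube([342, 29, 53]);
translate([53, 0, 513]) cube([342, 29, 53]);
translate([0, 209, 0]) {
  translate([0, 0, 389]) cube([254, 339, 30]);
  translate([24, 24, 0]) cylinder(h = 389, r = 24);
  translate([230, 24, 0]) cylinder(h = 389, r = 24);
  translate([24, 315, 0]) cylinder(h = 389, r = 24);
  translate([230, 315, 0]) cylinder(h = 389, r = 24);
}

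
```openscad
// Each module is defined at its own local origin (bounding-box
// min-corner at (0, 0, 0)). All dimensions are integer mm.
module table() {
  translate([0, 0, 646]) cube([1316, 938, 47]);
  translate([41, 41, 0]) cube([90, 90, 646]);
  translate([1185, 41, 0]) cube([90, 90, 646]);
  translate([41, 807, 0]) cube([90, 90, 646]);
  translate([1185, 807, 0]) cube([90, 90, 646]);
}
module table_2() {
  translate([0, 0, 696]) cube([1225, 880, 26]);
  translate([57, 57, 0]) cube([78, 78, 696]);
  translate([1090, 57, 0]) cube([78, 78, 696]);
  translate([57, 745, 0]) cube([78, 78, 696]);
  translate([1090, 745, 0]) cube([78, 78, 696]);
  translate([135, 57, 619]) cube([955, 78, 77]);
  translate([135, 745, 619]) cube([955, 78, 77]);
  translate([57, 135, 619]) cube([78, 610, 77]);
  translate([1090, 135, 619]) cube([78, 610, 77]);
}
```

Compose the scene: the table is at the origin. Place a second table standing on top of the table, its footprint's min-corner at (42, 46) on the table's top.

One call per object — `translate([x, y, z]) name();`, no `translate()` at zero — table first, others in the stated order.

table();
translate([42, 46, 693]) table_2();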